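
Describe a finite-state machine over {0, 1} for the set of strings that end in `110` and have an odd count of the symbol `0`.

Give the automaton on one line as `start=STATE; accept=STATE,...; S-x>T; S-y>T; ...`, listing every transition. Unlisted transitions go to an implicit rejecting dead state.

Handle the two conditions separately and then intersect. One (4 states) tracks how much of the suffix `110` has currently been matched; the other (2 states) tracks the count of `0`s modulo 2. Each combined state is a pair, one component from each; accept when both components accept. After merging equivalent states the machine shrinks.
With 5 states:
       0  1 
>  A   B  C 
   B   A  B 
   C   B  D 
   D   E  D 
 * E   A  B 
(> = start, * = accepting)

start=A; accept=E; A-0>B; A-1>C; B-0>A; B-1>B; C-0>B; C-1>D; D-0>E; D-1>D; E-0>A; E-1>B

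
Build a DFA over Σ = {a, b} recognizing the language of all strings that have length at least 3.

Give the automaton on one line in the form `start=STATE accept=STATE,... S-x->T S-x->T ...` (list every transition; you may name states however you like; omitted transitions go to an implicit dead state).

Count input length up to 4: every symbol moves from q0 toward q4, which means 'more than 3' and absorbs. Accept from {q3, q4}.
A 5-state machine:
        a   b  
>  q0   q1  q1 
   q1   q2  q2 
   q2   q3  q3 
 * q3   q4  q4 
 * q4   q4  q4 
(> = start, * = accepting)

start=q0 accept=q3,q4 q0-a->q1 q0-b->q1 q1-a->q2 q1-b->q2 q2-a->q3 q2-b->q3 q3-a->q4 q3-b->q4 q4-a->q4 q4-b->q4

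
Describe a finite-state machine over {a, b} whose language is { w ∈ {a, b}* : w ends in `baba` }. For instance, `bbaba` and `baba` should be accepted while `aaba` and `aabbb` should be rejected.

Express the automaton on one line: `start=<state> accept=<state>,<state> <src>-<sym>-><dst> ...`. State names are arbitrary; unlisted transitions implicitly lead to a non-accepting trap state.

Remember how much of `baba` the current input suffix matches. State s0 means no match yet; s1 means the last symbol is `b`; s2 means the last 2 symbols are `ba`; s3 means the last 3 symbols are `bab`; s4 means the last 4 symbols are `baba`. Only s4 accepts. On a mismatch, fall back to the longest proper suffix that is still a prefix of `baba`.
        a   b  
>  s0   s0  s1 
   s1   s2  s1 
   s2   s0  s3 
   s3   s4  s1 
 * s4   s0  s3 
(> = start, * = accepting)

start=s0 accept=s4 s0-a->s0 s0-b->s1 s1-a->s2 s1-b->s1 s2-a->s0 s2-b->s3 s3-a->s4 s3-b->s1 s4-a->s0 s4-b->s3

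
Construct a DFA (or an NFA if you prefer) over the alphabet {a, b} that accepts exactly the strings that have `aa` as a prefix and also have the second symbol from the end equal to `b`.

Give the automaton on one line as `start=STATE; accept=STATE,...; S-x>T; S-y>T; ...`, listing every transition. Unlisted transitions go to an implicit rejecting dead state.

Handle the two conditions separately and then intersect. One (4 states) tracks whether the input so far still matches the prefix `aa`; the other (7 states) tracks the last 2 symbols read. Each combined state is a pair, one component from each; accept when both components accept. Equivalent product states are then merged.
A 7-state machine:
        a   b  
>  q0   q1  q2 
   q1   q3  q2 
   q2   q2  q2 
   q3   q3  q4 
   q4   q5  q6 
 * q5   q3  q4 
 * q6   q5  q6 
(> = start, * = accepting)

start=q0; accept=q5,q6; q0-a>q1; q0-b>q2; q1-a>q3; q1-b>q2; q2-a>q2; q2-b>q2; q3-a>q3; q3-b>q4; q4-a>q5; q4-b>q6; q5-a>q3; q5-b>q4; q6-a>q5; q6-b>q6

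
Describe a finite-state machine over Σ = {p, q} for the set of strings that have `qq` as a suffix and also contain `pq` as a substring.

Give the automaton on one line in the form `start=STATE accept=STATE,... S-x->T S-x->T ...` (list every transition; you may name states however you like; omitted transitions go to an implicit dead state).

Build one automaton per condition and run them in lockstep. The first has 3 states tracking how much of the suffix `qq` has currently been matched; the second has 3 states tracking whether and how much of `pq` has been seen. A product state is a pair (one from each), accepting exactly when both do. Minimizing collapses redundant product states.
A 4-state machine:
       p  q 
>  A   B  A 
   B   B  C 
   C   B  D 
 * D   B  D 
(> = start, * = accepting)

start=A accept=D A-p->B A-q->A B-p->B B-q->C C-p->B C-q->D D-p->B D-q->D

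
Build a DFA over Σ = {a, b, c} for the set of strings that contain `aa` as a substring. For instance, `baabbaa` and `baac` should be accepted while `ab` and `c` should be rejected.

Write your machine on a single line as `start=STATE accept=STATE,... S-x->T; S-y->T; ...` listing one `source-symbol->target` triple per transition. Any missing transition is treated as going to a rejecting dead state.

Track how much of `aa` has been matched so far: state S0 is no progress, S2 is the absorbing accept state reached once `aa` has occurred. Intermediate states record partial matches; on a mismatch, fall back to the longest reusable overlap.
A 3-state machine:
        a   b   c  
>  S0   S1  S0  S0 
   S1   S2  S0  S0 
 * S2   S2  S2  S2 
(> = start, * = accepting)

start=S0; accept=S2; S0-a->S1; S0-b->S0; S0-c->S0; S1-a->S2; S1-b->S0; S1-c->S0; S2-a->S2; S2-b->S2; S2-c->S2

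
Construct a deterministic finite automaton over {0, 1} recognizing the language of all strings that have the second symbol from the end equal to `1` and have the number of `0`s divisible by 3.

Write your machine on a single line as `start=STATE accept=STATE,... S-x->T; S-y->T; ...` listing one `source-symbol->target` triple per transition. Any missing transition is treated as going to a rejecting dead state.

Handle the two conditions separately and then intersect. The first has 7 states tracking the last 2 symbols read; the second has 3 states tracking the count of `0`s modulo 3. A product state is a pair (one from each), accepting exactly when both do. After merging equivalent states the machine shrinks.
7 states suffice.
        0   1  
>  q0   q1  q2 
   q1   q3  q1 
   q2   q1  q4 
   q3   q0  q5 
 * q4   q1  q4 
   q5   q6  q5 
 * q6   q1  q2 
(> = start, * = accepting)

start=q0; accept=q4,q6; q0-0->q1; q0-1->q2; q1-0->q3; q1-1->q1; q2-0->q1; q2-1->q4; q3-0->q0; q3-1->q5; q4-0->q1; q4-1->q4; q5-0->q6; q5-1->q5; q6-0->q1; q6-1->q2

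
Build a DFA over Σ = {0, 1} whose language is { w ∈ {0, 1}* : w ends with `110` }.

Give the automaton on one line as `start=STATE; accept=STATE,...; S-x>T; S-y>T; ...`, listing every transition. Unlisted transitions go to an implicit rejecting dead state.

Remember how much of `110` the current input suffix matches. State S0 means no match yet; S1 means the last symbol is `1`; S2 means the last 2 symbols are `11`; S3 means the last 3 symbols are `110`. Only S3 accepts. On a mismatch, fall back to the longest proper suffix that is still a prefix of `110`.
4 states suffice.
        0   1  
>  S0   S0  S1 
   S1   S0  S2 
   S2   S3  S2 
 * S3   S0  S1 
(> = start, * = accepting)

start=S0; accept=S3; S0-0>S0; S0-1>S1; S1-0>S0; S1-1>S2; S2-0>S3; S2-1>S2; S3-0>S0; S3-1>S1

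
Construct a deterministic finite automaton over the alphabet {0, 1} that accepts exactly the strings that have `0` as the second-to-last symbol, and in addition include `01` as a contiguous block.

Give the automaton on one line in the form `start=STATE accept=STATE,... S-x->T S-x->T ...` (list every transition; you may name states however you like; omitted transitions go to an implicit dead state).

Handle the two conditions separately and then intersect. The first has 7 states tracking the last 2 symbols read; the second has 3 states tracking whether and how much of `01` has been seen. A product state is a pair (one from each), accepting exactly when both do.
10 states suffice.
       0  1 
>  A   B  C 
   B   D  E 
   C   F  G 
   D   D  E 
 * E   H  I 
   F   D  E 
   G   F  G 
   H   J  E 
   I   H  I 
 * J   J  E 
(> = start, * = accepting)

start=A accept=E,J A-0->B A-1->C B-0->D B-1->E C-0->F C-1->G D-0->D D-1->E E-0->H E-1->I F-0->D F-1->E G-0->F G-1->G H-0->J H-1->E I-0->H I-1->I J-0->J J-1->E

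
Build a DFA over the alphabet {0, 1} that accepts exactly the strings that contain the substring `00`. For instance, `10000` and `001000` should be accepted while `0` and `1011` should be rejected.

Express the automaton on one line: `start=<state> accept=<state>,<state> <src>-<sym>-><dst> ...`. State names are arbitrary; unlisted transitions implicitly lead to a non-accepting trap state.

start=A accept=C A-0->B A-1->A B-0->C B-1->A C-0->C C-1->C

States A..B record the length of the longest prefix of `00` that matches the current input suffix. Reaching C means `00` has been seen, and we stay there forever. Accept from C.
       0  1 
>  A   B  A 
   B   C  A 
 * C   C  C 
(> = start, * = accepting)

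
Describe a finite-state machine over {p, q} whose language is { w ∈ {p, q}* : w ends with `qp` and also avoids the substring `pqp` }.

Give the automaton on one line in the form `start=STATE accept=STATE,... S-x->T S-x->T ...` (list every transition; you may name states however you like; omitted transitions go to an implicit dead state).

start=s0 accept=s4 s0-p->s1 s0-q->s2 s1-p->s1 s1-q->s3 s2-p->s4 s2-q->s2 s3-p->s5 s3-q->s2 s4-p->s1 s4-q->s3 s5-p->s6 s5-q->s7 s6-p->s6 s6-q->s7 s7-p->s5 s7-q->s7

Handle the two conditions separately and then intersect. The first has 3 states tracking how much of the suffix `qp` has currently been matched; the second has 4 states tracking partial matches of the forbidden pattern `pqp`. A product state is a pair (one from each), accepting exactly when both do.
With 8 states:
        p   q  
>  s0   s1  s2 
   s1   s1  s3 
   s2   s4  s2 
   s3   s5  s2 
 * s4   s1  s3 
   s5   s6  s7 
   s6   s6  s7 
   s7   s5  s7 
(> = start, * = accepting)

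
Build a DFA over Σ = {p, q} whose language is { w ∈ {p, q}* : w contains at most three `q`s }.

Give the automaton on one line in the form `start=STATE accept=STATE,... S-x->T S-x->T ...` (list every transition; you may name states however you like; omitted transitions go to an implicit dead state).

start=S0 accept=S0,S1,S2,S3 S0-p->S0 S0-q->S1 S1-p->S1 S1-q->S2 S2-p->S2 S2-q->S3 S3-p->S3 S3-q->S4 S4-p->S4 S4-q->S4

Only the number of `q`s matters, and only up to 4. Make a chain S0 → S1 → S2 → S3 → S4 advanced by each `q` (with S4 absorbing); every other symbol self-loops. The accepting set is {S0, S1, S2, S3}.
        p   q  
>* S0   S0  S1 
 * S1   S1  S2 
 * S2   S2  S3 
 * S3   S3  S4 
   S4   S4  S4 
(> = start, * = accepting)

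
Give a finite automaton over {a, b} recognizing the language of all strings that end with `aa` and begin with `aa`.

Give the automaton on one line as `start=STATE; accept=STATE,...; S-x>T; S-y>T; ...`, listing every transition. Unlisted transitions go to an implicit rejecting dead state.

start=S0; accept=S3; S0-a>S1; S0-b>S2; S1-a>S3; S1-b>S2; S2-a>S2; S2-b>S2; S3-a>S3; S3-b>S4; S4-a>S5; S4-b>S4; S5-a>S3; S5-b>S4

Handle the two conditions separately and then intersect. One (3 states) tracks how much of the suffix `aa` has currently been matched; the other (4 states) tracks whether the input so far still matches the prefix `aa`. Each combined state is a pair, one component from each; accept when both components accept. Minimizing collapses redundant product states.
With 6 states:
        a   b  
>  S0   S1  S2 
   S1   S3  S2 
   S2   S2  S2 
 * S3   S3  S4 
   S4   S5  S4 
   S5   S3  S4 
(> = start, * = accepting)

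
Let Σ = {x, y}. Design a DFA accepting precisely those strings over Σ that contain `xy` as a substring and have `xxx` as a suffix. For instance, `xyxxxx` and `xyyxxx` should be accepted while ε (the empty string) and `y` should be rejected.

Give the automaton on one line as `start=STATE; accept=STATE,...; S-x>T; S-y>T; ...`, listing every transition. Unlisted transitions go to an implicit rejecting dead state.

start=q0; accept=q5; q0-x>q1; q0-y>q0; q1-x>q1; q1-y>q2; q2-x>q3; q2-y>q2; q3-x>q4; q3-y>q2; q4-x>q5; q4-y>q2; q5-x>q5; q5-y>q2

Handle the two conditions separately and then intersect. One (3 states) tracks whether and how much of `xy` has been seen; the other (4 states) tracks how much of the suffix `xxx` has currently been matched. Each combined state is a pair, one component from each; accept when both components accept. Minimizing collapses redundant product states.
        x   y  
>  q0   q1  q0 
   q1   q1  q2 
   q2   q3  q2 
   q3   q4  q2 
   q4   q5  q2 
 * q5   q5  q2 
(> = start, * = accepting)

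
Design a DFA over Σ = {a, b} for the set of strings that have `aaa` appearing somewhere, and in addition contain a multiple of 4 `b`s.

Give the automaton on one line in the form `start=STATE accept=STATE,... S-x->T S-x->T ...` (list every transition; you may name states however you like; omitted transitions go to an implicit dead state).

Handle the two conditions separately and then intersect. The first has 4 states tracking whether and how much of `aaa` has been seen; the second has 4 states tracking the count of `b`s modulo 4. A product state is a pair (one from each), accepting exactly when both do.
A 16-state machine:
          a    b  
>  q0     q1   q2 
   q1     q3   q2 
   q2     q4   q5 
   q3     q6   q2 
   q4     q7   q5 
   q5     q8   q9 
 * q6     q6  q10 
   q7    q10   q5 
   q8    q11   q9 
   q9    q12   q0 
   q10   q10  q13 
   q11   q13   q9 
   q12   q14   q0 
   q13   q13  q15 
   q14   q15   q0 
   q15   q15   q6 
(> = start, * = accepting)

start=q0 accept=q6 q0-a->q1 q0-b->q2 q1-a->q3 q1-b->q2 q2-a->q4 q2-b->q5 q3-a->q6 q3-b->q2 q4-a->q7 q4-b->q5 q5-a->q8 q5-b->q9 q6-a->q6 q6-b->q10 q7-a->q10 q7-b->q5 q8-a->q11 q8-b->q9 q9-a->q12 q9-b->q0 q10-a->q10 q10-b->q13 q11-a->q13 q11-b->q9 q12-a->q14 q12-b->q0 q13-a->q13 q13-b->q15 q14-a->q15 q14-b->q0 q15-a->q15 q15-b->q6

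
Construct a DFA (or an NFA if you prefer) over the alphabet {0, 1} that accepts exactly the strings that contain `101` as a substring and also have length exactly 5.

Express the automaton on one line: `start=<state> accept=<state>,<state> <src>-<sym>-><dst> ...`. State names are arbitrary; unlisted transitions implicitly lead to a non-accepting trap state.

start=A accept=R A-0->B A-1->C B-0->D B-1->E C-0->F C-1->E D-0->G D-1->H E-0->I E-1->H F-0->G F-1->J G-0->K G-1->L H-0->M H-1->L I-0->K I-1->N J-0->N J-1->N K-0->O K-1->P L-0->Q L-1->P M-0->O M-1->R N-0->R N-1->R O-0->S O-1->T P-0->U P-1->T Q-0->S Q-1->V R-0->V R-1->V S-0->S S-1->T T-0->U T-1->T U-0->S U-1->V V-0->V V-1->V

Build one automaton per condition and run them in lockstep. The first has 4 states tracking whether and how much of `101` has been seen; the second has 7 states tracking the input length, saturating at 6. A product state is a pair (one from each), accepting exactly when both do.
A 22-state machine:
       0  1 
>  A   B  C 
   B   D  E 
   C   F  E 
   D   G  H 
   E   I  H 
   F   G  J 
   G   K  L 
   H   M  L 
   I   K  N 
   J   N  N 
   K   O  P 
   L   Q  P 
   M   O  R 
   N   R  R 
   O   S  T 
   P   U  T 
   Q   S  V 
 * R   V  V 
   S   S  T 
   T   U  T 
   U   S  V 
   V   V  V 
(> = start, * = accepting)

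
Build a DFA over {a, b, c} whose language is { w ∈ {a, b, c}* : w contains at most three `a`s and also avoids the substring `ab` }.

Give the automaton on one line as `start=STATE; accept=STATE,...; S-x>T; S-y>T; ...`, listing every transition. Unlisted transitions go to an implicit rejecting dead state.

Run two small machines in parallel and take their product. The first has 5 states tracking the count of `a`s, saturating at 4; the second has 3 states tracking partial matches of the forbidden pattern `ab`. A product state is a pair (one from each), accepting exactly when both do. Equivalent product states are then merged.
        a   b   c  
>* q0   q1  q0  q0 
 * q1   q2  q3  q4 
 * q2   q5  q3  q6 
   q3   q3  q3  q3 
 * q4   q2  q4  q4 
 * q5   q3  q3  q7 
 * q6   q5  q6  q6 
 * q7   q3  q7  q7 
(> = start, * = accepting)

start=q0; accept=q0,q1,q2,q4,q5,q6,q7; q0-a>q1; q0-b>q0; q0-c>q0; q1-a>q2; q1-b>q3; q1-c>q4; q2-a>q5; q2-b>q3; q2-c>q6; q3-a>q3; q3-b>q3; q3-c>q3; q4-a>q2; q4-b>q4; q4-c>q4; q5-a>q3; q5-b>q3; q5-c>q7; q6-a>q5; q6-b>q6; q6-c>q6; q7-a>q3; q7-b>q7; q7-c>q7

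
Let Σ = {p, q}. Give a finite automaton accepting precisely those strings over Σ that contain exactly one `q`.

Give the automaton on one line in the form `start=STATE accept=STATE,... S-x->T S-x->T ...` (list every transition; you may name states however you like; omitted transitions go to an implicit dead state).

Only the number of `q`s matters, and only up to 2. Make a chain s0 → s1 → s2 advanced by each `q` (with s2 absorbing); every other symbol self-loops. The accepting set is {s1}.
With 3 states:
        p   q  
>  s0   s0  s1 
 * s1   s1  s2 
   s2   s2  s2 
(> = start, * = accepting)

start=s0 accept=s1 s0-p->s0 s0-q->s1 s1-p->s1 s1-q->s2 s2-p->s2 s2-q->s2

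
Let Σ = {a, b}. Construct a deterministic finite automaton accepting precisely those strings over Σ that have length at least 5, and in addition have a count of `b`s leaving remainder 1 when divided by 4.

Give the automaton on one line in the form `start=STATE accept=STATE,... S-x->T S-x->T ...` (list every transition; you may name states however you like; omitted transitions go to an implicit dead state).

start=s0 accept=s15,s19 s0-a->s1 s0-b->s2 s1-a->s3 s1-b->s4 s2-a->s4 s2-b->s5 s3-a->s6 s3-b->s7 s4-a->s7 s4-b->s8 s5-a->s8 s5-b->s9 s6-a->s10 s6-b->s11 s7-a->s11 s7-b->s12 s8-a->s12 s8-b->s13 s9-a->s13 s9-b->s10 s10-a->s14 s10-b->s15 s11-a->s15 s11-b->s16 s12-a->s16 s12-b->s17 s13-a->s17 s13-b->s14 s14-a->s18 s14-b->s19 s15-a->s19 s15-b->s20 s16-a->s20 s16-b->s21 s17-a->s21 s17-b->s18 s18-a->s18 s18-b->s19 s19-a->s19 s19-b->s20 s20-a->s20 s20-b->s21 s21-a->s21 s21-b->s18

Build one automaton per condition and run them in lockstep. The first has 7 states tracking the input length, saturating at 6; the second has 4 states tracking the count of `b`s modulo 4. A product state is a pair (one from each), accepting exactly when both do.
22 states suffice.
          a    b  
>  s0     s1   s2 
   s1     s3   s4 
   s2     s4   s5 
   s3     s6   s7 
   s4     s7   s8 
   s5     s8   s9 
   s6    s10  s11 
   s7    s11  s12 
   s8    s12  s13 
   s9    s13  s10 
   s10   s14  s15 
   s11   s15  s16 
   s12   s16  s17 
   s13   s17  s14 
   s14   s18  s19 
 * s15   s19  s20 
   s16   s20  s21 
   s17   s21  s18 
   s18   s18  s19 
 * s19   s19  s20 
   s20   s20  s21 
   s21   s21  s18 
(> = start, * = accepting)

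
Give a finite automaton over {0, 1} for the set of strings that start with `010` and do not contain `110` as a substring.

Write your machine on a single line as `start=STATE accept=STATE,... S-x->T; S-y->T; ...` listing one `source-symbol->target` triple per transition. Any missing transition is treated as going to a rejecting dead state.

start=q0; accept=q4,q5,q6; q0-0->q1; q0-1->q2; q1-0->q2; q1-1->q3; q2-0->q2; q2-1->q2; q3-0->q4; q3-1->q2; q4-0->q4; q4-1->q5; q5-0->q4; q5-1->q6; q6-0->q2; q6-1->q6

Handle the two conditions separately and then intersect. One (5 states) tracks whether the input so far still matches the prefix `010`; the other (4 states) tracks partial matches of the forbidden pattern `110`. Each combined state is a pair, one component from each; accept when both components accept. Minimizing collapses redundant product states.
With 7 states:
        0   1  
>  q0   q1  q2 
   q1   q2  q3 
   q2   q2  q2 
   q3   q4  q2 
 * q4   q4  q5 
 * q5   q4  q6 
 * q6   q2  q6 
(> = start, * = accepting)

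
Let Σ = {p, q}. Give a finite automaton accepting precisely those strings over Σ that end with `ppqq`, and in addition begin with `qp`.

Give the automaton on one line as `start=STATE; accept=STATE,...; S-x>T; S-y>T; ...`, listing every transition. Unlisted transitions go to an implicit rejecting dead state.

start=S0; accept=S11; S0-p>S1; S0-q>S2; S1-p>S3; S1-q>S4; S2-p>S5; S2-q>S4; S3-p>S3; S3-q>S6; S4-p>S1; S4-q>S4; S5-p>S7; S5-q>S8; S6-p>S1; S6-q>S9; S7-p>S7; S7-q>S10; S8-p>S5; S8-q>S8; S9-p>S1; S9-q>S4; S10-p>S5; S10-q>S11; S11-p>S5; S11-q>S8

Handle the two conditions separately and then intersect. The first has 5 states tracking how much of the suffix `ppqq` has currently been matched; the second has 4 states tracking whether the input so far still matches the prefix `qp`. A product state is a pair (one from each), accepting exactly when both do.
12 states suffice.
          p    q  
>  S0     S1   S2 
   S1     S3   S4 
   S2     S5   S4 
   S3     S3   S6 
   S4     S1   S4 
   S5     S7   S8 
   S6     S1   S9 
   S7     S7  S10 
   S8     S5   S8 
   S9     S1   S4 
   S10    S5  S11 
 * S11    S5   S8 
(> = start, * = accepting)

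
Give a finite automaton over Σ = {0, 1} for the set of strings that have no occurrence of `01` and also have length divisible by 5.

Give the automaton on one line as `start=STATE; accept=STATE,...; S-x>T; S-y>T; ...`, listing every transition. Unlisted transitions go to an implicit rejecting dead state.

Handle the two conditions separately and then intersect. The first has 3 states tracking partial matches of the forbidden pattern `01`; the second has 5 states tracking the input length modulo 5. A product state is a pair (one from each), accepting exactly when both do.
A 15-state machine:
          0    1  
>* s0     s1   s2 
   s1     s3   s4 
   s2     s3   s5 
   s3     s6   s7 
   s4     s7   s7 
   s5     s6   s8 
   s6     s9  s10 
   s7    s10  s10 
   s8     s9  s11 
   s9    s12  s13 
   s10   s13  s13 
   s11   s12   s0 
 * s12    s1  s14 
   s13   s14  s14 
   s14    s4   s4 
(> = start, * = accepting)

start=s0; accept=s0,s12; s0-0>s1; s0-1>s2; s1-0>s3; s1-1>s4; s2-0>s3; s2-1>s5; s3-0>s6; s3-1>s7; s4-0>s7; s4-1>s7; s5-0>s6; s5-1>s8; s6-0>s9; s6-1>s10; s7-0>s10; s7-1>s10; s8-0>s9; s8-1>s11; s9-0>s12; s9-1>s13; s10-0>s13; s10-1>s13; s11-0>s12; s11-1>s0; s12-0>s1; s12-1>s14; s13-0>s14; s13-1>s14; s14-0>s4; s14-1>s4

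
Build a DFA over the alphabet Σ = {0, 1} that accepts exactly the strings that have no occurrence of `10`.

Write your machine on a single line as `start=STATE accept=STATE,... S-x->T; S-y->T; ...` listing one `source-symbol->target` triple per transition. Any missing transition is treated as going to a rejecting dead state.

Track partial matches of the forbidden pattern `10`. State S2 is a dead state reached once `10` has occurred; every other state accepts. S0 means no part of `10` is currently matched.
A 3-state machine:
        0   1  
>* S0   S0  S1 
 * S1   S2  S1 
   S2   S2  S2 
(> = start, * = accepting)

start=S0; accept=S0,S1; S0-0->S0; S0-1->S1; S1-0->S2; S1-1->S1; S2-0->S2; S2-1->S2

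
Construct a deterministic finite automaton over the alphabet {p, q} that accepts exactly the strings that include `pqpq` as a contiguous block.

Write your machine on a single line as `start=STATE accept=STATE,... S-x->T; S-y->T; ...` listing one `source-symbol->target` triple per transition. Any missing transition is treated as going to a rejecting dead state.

start=S0; accept=S4; S0-p->S1; S0-q->S0; S1-p->S1; S1-q->S2; S2-p->S3; S2-q->S0; S3-p->S1; S3-q->S4; S4-p->S4; S4-q->S4

States S0..S3 record the length of the longest prefix of `pqpq` that matches the current input suffix. Reaching S4 means `pqpq` has been seen, and we stay there forever. Accept from S4.
With 5 states:
        p   q  
>  S0   S1  S0 
   S1   S1  S2 
   S2   S3  S0 
   S3   S1  S4 
 * S4   S4  S4 
(> = start, * = accepting)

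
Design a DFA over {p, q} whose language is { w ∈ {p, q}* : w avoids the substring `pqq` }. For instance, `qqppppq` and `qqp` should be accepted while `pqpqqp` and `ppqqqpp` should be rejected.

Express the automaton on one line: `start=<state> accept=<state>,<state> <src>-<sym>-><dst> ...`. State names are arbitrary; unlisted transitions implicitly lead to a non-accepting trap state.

start=s0 accept=s0,s1,s2 s0-p->s1 s0-q->s0 s1-p->s1 s1-q->s2 s2-p->s1 s2-q->s3 s3-p->s3 s3-q->s3

Track partial matches of the forbidden pattern `pqq`. State s3 is a dead state reached once `pqq` has occurred; every other state accepts. s0 means no part of `pqq` is currently matched.
        p   q  
>* s0   s1  s0 
 * s1   s1  s2 
 * s2   s1  s3 
   s3   s3  s3 
(> = start, * = accepting)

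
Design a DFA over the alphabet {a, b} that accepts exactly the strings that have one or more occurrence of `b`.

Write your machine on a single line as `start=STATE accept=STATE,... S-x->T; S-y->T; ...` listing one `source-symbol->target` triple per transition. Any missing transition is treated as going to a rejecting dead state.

start=q0; accept=q1,q2; q0-a->q0; q0-b->q1; q1-a->q1; q1-b->q2; q2-a->q2; q2-b->q2

Only the number of `b`s matters, and only up to 2. Make a chain q0 → q1 → q2 advanced by each `b` (with q2 absorbing); every other symbol self-loops. The accepting set is {q1, q2}.
        a   b  
>  q0   q0  q1 
 * q1   q1  q2 
 * q2   q2  q2 
(> = start, * = accepting)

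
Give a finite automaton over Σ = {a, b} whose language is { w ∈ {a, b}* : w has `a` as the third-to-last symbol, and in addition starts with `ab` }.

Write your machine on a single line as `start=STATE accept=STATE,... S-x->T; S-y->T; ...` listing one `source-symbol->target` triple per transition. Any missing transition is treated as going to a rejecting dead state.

start=q0; accept=q4,q5,q9,q10; q0-a->q1; q0-b->q2; q1-a->q2; q1-b->q3; q2-a->q2; q2-b->q2; q3-a->q4; q3-b->q5; q4-a->q6; q4-b->q3; q5-a->q7; q5-b->q8; q6-a->q9; q6-b->q10; q7-a->q6; q7-b->q3; q8-a->q7; q8-b->q8; q9-a->q9; q9-b->q10; q10-a->q4; q10-b->q5

Build one automaton per condition and run them in lockstep. One (15 states) tracks the last 3 symbols read; the other (4 states) tracks whether the input so far still matches the prefix `ab`. Each combined state is a pair, one component from each; accept when both components accept. Equivalent product states are then merged.
11 states suffice.
          a    b  
>  q0     q1   q2 
   q1     q2   q3 
   q2     q2   q2 
   q3     q4   q5 
 * q4     q6   q3 
 * q5     q7   q8 
   q6     q9  q10 
   q7     q6   q3 
   q8     q7   q8 
 * q9     q9  q10 
 * q10    q4   q5 
(> = start, * = accepting)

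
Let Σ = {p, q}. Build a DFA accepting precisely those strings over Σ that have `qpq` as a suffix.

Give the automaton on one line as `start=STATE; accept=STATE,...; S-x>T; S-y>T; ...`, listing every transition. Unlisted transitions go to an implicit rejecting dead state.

Remember how much of `qpq` the current input suffix matches. State A means no match yet; B means the last symbol is `q`; C means the last 2 symbols are `qp`; D means the last 3 symbols are `qpq`. Only D accepts. On a mismatch, fall back to the longest proper suffix that is still a prefix of `qpq`.
4 states suffice.
       p  q 
>  A   A  B 
   B   C  B 
   C   A  D 
 * D   C  B 
(> = start, * = accepting)

start=A; accept=D; A-p>A; A-q>B; B-p>C; B-q>B; C-p>A; C-q>D; D-p>C; D-q>B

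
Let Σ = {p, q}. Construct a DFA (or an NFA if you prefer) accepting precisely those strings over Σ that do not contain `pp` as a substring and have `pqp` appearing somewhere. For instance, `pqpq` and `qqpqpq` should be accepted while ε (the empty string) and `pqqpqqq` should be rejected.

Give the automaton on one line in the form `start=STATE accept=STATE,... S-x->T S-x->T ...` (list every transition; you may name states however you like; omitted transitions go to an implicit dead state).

start=A accept=E,F A-p->B A-q->A B-p->C B-q->D C-p->C C-q->C D-p->E D-q->A E-p->C E-q->F F-p->E F-q->F

Run two small machines in parallel and take their product. One (3 states) tracks partial matches of the forbidden pattern `pp`; the other (4 states) tracks whether and how much of `pqp` has been seen. Each combined state is a pair, one component from each; accept when both components accept. Minimizing collapses redundant product states.
6 states suffice.
       p  q 
>  A   B  A 
   B   C  D 
   C   C  C 
   D   E  A 
 * E   C  F 
 * F   E  F 
(> = start, * = accepting)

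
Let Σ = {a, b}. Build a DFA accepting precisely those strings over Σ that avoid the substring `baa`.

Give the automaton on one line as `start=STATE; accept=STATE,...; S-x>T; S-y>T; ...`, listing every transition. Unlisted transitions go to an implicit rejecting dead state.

Track partial matches of the forbidden pattern `baa`. State q3 is a dead state reached once `baa` has occurred; every other state accepts. q0 means no part of `baa` is currently matched.
With 4 states:
        a   b  
>* q0   q0  q1 
 * q1   q2  q1 
 * q2   q3  q1 
   q3   q3  q3 
(> = start, * = accepting)

start=q0; accept=q0,q1,q2; q0-a>q0; q0-b>q1; q1-a>q2; q1-b>q1; q2-a>q3; q2-b>q1; q3-a>q3; q3-b>q3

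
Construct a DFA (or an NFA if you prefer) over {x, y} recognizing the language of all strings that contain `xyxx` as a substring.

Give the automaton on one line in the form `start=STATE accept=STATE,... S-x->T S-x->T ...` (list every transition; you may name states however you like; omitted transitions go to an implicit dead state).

start=S0 accept=S4 S0-x->S1 S0-y->S0 S1-x->S1 S1-y->S2 S2-x->S3 S2-y->S0 S3-x->S4 S3-y->S2 S4-x->S4 S4-y->S4

Track how much of `xyxx` has been matched so far: state S0 is no progress, S4 is the absorbing accept state reached once `xyxx` has occurred. Intermediate states record partial matches; on a mismatch, fall back to the longest reusable overlap.
With 5 states:
        x   y  
>  S0   S1  S0 
   S1   S1  S2 
   S2   S3  S0 
   S3   S4  S2 
 * S4   S4  S4 
(> = start, * = accepting)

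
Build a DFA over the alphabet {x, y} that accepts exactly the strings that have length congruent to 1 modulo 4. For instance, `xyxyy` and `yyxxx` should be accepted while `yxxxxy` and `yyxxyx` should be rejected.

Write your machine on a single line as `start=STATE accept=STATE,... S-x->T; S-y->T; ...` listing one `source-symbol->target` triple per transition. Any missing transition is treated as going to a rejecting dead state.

Only the length mod 4 matters, so use a 4-cycle: from any state, every input symbol moves to the next state, wrapping s3 back to s0. Mark s1 accepting.
A 4-state machine:
        x   y  
>  s0   s1  s1 
 * s1   s2  s2 
   s2   s3  s3 
   s3   s0  s0 
(> = start, * = accepting)

start=s0; accept=s1; s0-x->s1; s0-y->s1; s1-x->s2; s1-y->s2; s2-x->s3; s2-y->s3; s3-x->s0; s3-y->s0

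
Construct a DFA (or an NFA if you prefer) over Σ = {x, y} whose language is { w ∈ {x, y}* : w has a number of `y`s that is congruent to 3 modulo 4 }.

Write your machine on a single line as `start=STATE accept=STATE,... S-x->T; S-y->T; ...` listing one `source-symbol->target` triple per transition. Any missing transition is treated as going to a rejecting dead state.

The only thing that matters is how many `y`s have appeared, reduced mod 4. Use one state per residue: q0 for 0, …, q3 for 3. Reading `y` moves to the next residue; anything else stays put. q3 is accepting.
4 states suffice.
        x   y  
>  q0   q0  q1 
   q1   q1  q2 
   q2   q2  q3 
 * q3   q3  q0 
(> = start, * = accepting)

start=q0; accept=q3; q0-x->q0; q0-y->q1; q1-x->q1; q1-y->q2; q2-x->q2; q2-y->q3; q3-x->q3; q3-y->q0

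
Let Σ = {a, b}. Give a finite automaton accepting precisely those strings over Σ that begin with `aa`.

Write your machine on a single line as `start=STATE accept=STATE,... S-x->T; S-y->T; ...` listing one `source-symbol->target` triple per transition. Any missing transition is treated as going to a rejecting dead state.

Walk along `aa` while the input agrees: from S0 take `a` to S1, and so on. Any deviation drops to the rejecting sink S3. Once S2 is reached the prefix is confirmed and every continuation is accepted.
4 states suffice.
        a   b  
>  S0   S1  S3 
   S1   S2  S3 
 * S2   S2  S2 
   S3   S3  S3 
(> = start, * = accepting)

start=S0; accept=S2; S0-a->S1; S0-b->S3; S1-a->S2; S1-b->S3; S2-a->S2; S2-b->S2; S3-a->S3; S3-b->S3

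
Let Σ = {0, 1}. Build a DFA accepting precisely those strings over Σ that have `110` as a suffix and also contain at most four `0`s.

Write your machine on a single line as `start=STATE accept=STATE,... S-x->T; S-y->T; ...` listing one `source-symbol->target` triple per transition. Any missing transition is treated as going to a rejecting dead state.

Handle the two conditions separately and then intersect. One (4 states) tracks how much of the suffix `110` has currently been matched; the other (6 states) tracks the count of `0`s, saturating at 5. Each combined state is a pair, one component from each; accept when both components accept. Minimizing collapses redundant product states.
A 17-state machine:
          0    1  
>  s0     s1   s2 
   s1     s3   s4 
   s2     s1   s5 
   s3     s6   s7 
   s4     s3   s8 
   s5     s9   s5 
   s6    s10  s11 
   s7     s6  s12 
   s8    s13   s8 
 * s9     s3   s4 
   s10   s10  s10 
   s11   s10  s14 
   s12   s15  s12 
 * s13    s6   s7 
   s14   s16  s14 
 * s15   s10  s11 
 * s16   s10  s10 
(> = start, * = accepting)

start=s0; accept=s9,s13,s15,s16; s0-0->s1; s0-1->s2; s1-0->s3; s1-1->s4; s2-0->s1; s2-1->s5; s3-0->s6; s3-1->s7; s4-0->s3; s4-1->s8; s5-0->s9; s5-1->s5; s6-0->s10; s6-1->s11; s7-0->s6; s7-1->s12; s8-0->s13; s8-1->s8; s9-0->s3; s9-1->s4; s10-0->s10; s10-1->s10; s11-0->s10; s11-1->s14; s12-0->s15; s12-1->s12; s13-0->s6; s13-1->s7; s14-0->s16; s14-1->s14; s15-0->s10; s15-1->s11; s16-0->s10; s16-1->s10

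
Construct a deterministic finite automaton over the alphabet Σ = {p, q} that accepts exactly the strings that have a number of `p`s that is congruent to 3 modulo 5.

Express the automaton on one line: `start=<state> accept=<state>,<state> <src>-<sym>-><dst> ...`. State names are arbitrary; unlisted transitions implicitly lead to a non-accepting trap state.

start=A accept=D A-p->B A-q->A B-p->C B-q->B C-p->D C-q->C D-p->E D-q->D E-p->A E-q->E

Keep the running count of `p`s modulo 5: each `p` advances along the cycle A → B → C → D → E → A while other symbols loop. Accept at D.
With 5 states:
       p  q 
>  A   B  A 
   B   C  B 
   C   D  C 
 * D   E  D 
   E   A  E 
(> = start, * = accepting)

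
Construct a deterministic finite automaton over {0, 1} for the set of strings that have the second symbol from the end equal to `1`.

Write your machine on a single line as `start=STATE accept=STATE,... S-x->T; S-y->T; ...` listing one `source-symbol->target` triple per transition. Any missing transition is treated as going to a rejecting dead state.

start=q0; accept=q5,q6; q0-0->q1; q0-1->q2; q1-0->q3; q1-1->q4; q2-0->q5; q2-1->q6; q3-0->q3; q3-1->q4; q4-0->q5; q4-1->q6; q5-0->q3; q5-1->q4; q6-0->q5; q6-1->q6

A DFA must remember the last 2 symbols (since which symbol is second-to-last isn't known until the input ends). Use one state per possible window of the last ≤2 symbols; accept from those whose window starts with `1`.
        0   1  
>  q0   q1  q2 
   q1   q3  q4 
   q2   q5  q6 
   q3   q3  q4 
   q4   q5  q6 
 * q5   q3  q4 
 * q6   q5  q6 
(> = start, * = accepting)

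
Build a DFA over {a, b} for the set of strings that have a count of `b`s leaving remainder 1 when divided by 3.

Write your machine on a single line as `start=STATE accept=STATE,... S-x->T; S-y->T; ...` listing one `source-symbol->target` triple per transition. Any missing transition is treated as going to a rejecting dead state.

The only thing that matters is how many `b`s have appeared, reduced mod 3. Use one state per residue: q0 for 0, …, q2 for 2. Reading `b` moves to the next residue; anything else stays put. q1 is accepting.
3 states suffice.
        a   b  
>  q0   q0  q1 
 * q1   q1  q2 
   q2   q2  q0 
(> = start, * = accepting)

start=q0; accept=q1; q0-a->q0; q0-b->q1; q1-a->q1; q1-b->q2; q2-a->q2; q2-b->q0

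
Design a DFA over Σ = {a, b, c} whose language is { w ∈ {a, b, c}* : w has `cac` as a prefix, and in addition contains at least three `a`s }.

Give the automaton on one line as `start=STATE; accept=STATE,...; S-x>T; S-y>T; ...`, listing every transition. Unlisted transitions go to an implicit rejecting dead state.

Build one automaton per condition and run them in lockstep. The first has 5 states tracking whether the input so far still matches the prefix `cac`; the second has 5 states tracking the count of `a`s, saturating at 4. A product state is a pair (one from each), accepting exactly when both do. Minimizing collapses redundant product states.
7 states suffice.
        a   b   c  
>  s0   s1  s1  s2 
   s1   s1  s1  s1 
   s2   s3  s1  s1 
   s3   s1  s1  s4 
   s4   s5  s4  s4 
   s5   s6  s5  s5 
 * s6   s6  s6  s6 
(> = start, * = accepting)

start=s0; accept=s6; s0-a>s1; s0-b>s1; s0-c>s2; s1-a>s1; s1-b>s1; s1-c>s1; s2-a>s3; s2-b>s1; s2-c>s1; s3-a>s1; s3-b>s1; s3-c>s4; s4-a>s5; s4-b>s4; s4-c>s4; s5-a>s6; s5-b>s5; s5-c>s5; s6-a>s6; s6-b>s6; s6-c>s6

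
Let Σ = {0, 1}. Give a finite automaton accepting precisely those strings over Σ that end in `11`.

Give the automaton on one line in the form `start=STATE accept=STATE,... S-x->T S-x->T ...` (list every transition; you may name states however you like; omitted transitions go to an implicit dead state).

Remember how much of `11` the current input suffix matches. State A means no match yet; B means the last symbol is `1`; C means the last 2 symbols are `11`. Only C accepts. On a mismatch, fall back to the longest proper suffix that is still a prefix of `11`.
With 3 states:
       0  1 
>  A   A  B 
   B   A  C 
 * C   A  C 
(> = start, * = accepting)

start=A accept=C A-0->A A-1->B B-0->A B-1->C C-0->A C-1->C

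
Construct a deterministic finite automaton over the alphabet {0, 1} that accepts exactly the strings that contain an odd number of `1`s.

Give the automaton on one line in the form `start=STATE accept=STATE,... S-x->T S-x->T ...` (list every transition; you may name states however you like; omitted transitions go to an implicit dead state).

Keep the running count of `1`s modulo 2: each `1` advances along the cycle A → B → A while other symbols loop. Accept at B.
       0  1 
>  A   A  B 
 * B   B  A 
(> = start, * = accepting)

start=A accept=B A-0->A A-1->B B-0->B B-1->A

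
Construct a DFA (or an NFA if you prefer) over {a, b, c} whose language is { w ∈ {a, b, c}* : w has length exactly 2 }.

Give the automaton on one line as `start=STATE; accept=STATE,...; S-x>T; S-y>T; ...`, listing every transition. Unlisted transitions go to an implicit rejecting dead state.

start=q0; accept=q2; q0-a>q1; q0-b>q1; q0-c>q1; q1-a>q2; q1-b>q2; q1-c>q2; q2-a>q3; q2-b>q3; q2-c>q3; q3-a>q3; q3-b>q3; q3-c>q3

We only need to distinguish lengths 0, 1, …, 2, and '>2'. Chain q0 → q1 → q2 → q3 on every symbol, with q3 looping. Accepting states: {q2}.
With 4 states:
        a   b   c  
>  q0   q1  q1  q1 
   q1   q2  q2  q2 
 * q2   q3  q3  q3 
   q3   q3  q3  q3 
(> = start, * = accepting)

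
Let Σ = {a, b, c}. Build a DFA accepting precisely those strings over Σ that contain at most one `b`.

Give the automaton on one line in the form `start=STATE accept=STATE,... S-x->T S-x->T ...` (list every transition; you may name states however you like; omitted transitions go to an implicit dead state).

start=q0 accept=q0,q1 q0-a->q0 q0-b->q1 q0-c->q0 q1-a->q1 q1-b->q2 q1-c->q1 q2-a->q2 q2-b->q2 q2-c->q2

Only the number of `b`s matters, and only up to 2. Make a chain q0 → q1 → q2 advanced by each `b` (with q2 absorbing); every other symbol self-loops. The accepting set is {q0, q1}.
With 3 states:
        a   b   c  
>* q0   q0  q1  q0 
 * q1   q1  q2  q1 
   q2   q2  q2  q2 
(> = start, * = accepting)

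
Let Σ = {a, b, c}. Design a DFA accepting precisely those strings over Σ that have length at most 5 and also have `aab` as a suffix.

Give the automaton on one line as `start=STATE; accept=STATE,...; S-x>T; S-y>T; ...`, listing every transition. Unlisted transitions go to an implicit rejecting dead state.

start=q0; accept=q7; q0-a>q1; q0-b>q2; q0-c>q2; q1-a>q3; q1-b>q4; q1-c>q4; q2-a>q5; q2-b>q4; q2-c>q4; q3-a>q6; q3-b>q7; q3-c>q8; q4-a>q9; q4-b>q8; q4-c>q8; q5-a>q6; q5-b>q8; q5-c>q8; q6-a>q10; q6-b>q7; q6-c>q8; q7-a>q8; q7-b>q8; q7-c>q8; q8-a>q8; q8-b>q8; q8-c>q8; q9-a>q10; q9-b>q8; q9-c>q8; q10-a>q8; q10-b>q7; q10-c>q8

Build one automaton per condition and run them in lockstep. The first has 7 states tracking the input length, saturating at 6; the second has 4 states tracking how much of the suffix `aab` has currently been matched. A product state is a pair (one from each), accepting exactly when both do. Minimizing collapses redundant product states.
          a    b    c  
>  q0     q1   q2   q2 
   q1     q3   q4   q4 
   q2     q5   q4   q4 
   q3     q6   q7   q8 
   q4     q9   q8   q8 
   q5     q6   q8   q8 
   q6    q10   q7   q8 
 * q7     q8   q8   q8 
   q8     q8   q8   q8 
   q9    q10   q8   q8 
   q10    q8   q7   q8 
(> = start, * = accepting)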